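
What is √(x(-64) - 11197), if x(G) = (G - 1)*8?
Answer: I*√11717 ≈ 108.25*I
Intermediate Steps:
x(G) = -8 + 8*G (x(G) = (-1 + G)*8 = -8 + 8*G)
√(x(-64) - 11197) = √((-8 + 8*(-64)) - 11197) = √((-8 - 512) - 11197) = √(-520 - 11197) = √(-11717) = I*√11717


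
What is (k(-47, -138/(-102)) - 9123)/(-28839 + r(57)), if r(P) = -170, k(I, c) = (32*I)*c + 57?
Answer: 188714/493153 ≈ 0.38267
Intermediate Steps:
k(I, c) = 57 + 32*I*c (k(I, c) = 32*I*c + 57 = 57 + 32*I*c)
(k(-47, -138/(-102)) - 9123)/(-28839 + r(57)) = ((57 + 32*(-47)*(-138/(-102))) - 9123)/(-28839 - 170) = ((57 + 32*(-47)*(-138*(-1/102))) - 9123)/(-29009) = ((57 + 32*(-47)*(23/17)) - 9123)*(-1/29009) = ((57 - 34592/17) - 9123)*(-1/29009) = (-33623/17 - 9123)*(-1/29009) = -188714/17*(-1/29009) = 188714/493153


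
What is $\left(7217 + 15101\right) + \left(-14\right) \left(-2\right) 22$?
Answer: $22934$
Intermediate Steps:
$\left(7217 + 15101\right) + \left(-14\right) \left(-2\right) 22 = 22318 + 28 \cdot 22 = 22318 + 616 = 22934$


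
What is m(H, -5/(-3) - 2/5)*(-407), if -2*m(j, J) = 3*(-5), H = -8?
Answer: -6105/2 ≈ -3052.5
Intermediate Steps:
m(j, J) = 15/2 (m(j, J) = -3*(-5)/2 = -½*(-15) = 15/2)
m(H, -5/(-3) - 2/5)*(-407) = (15/2)*(-407) = -6105/2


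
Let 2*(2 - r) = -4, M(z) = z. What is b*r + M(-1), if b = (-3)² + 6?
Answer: 59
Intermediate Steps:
b = 15 (b = 9 + 6 = 15)
r = 4 (r = 2 - ½*(-4) = 2 + 2 = 4)
b*r + M(-1) = 15*4 - 1 = 60 - 1 = 59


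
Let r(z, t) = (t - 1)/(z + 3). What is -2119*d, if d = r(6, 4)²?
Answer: -2119/9 ≈ -235.44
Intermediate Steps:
r(z, t) = (-1 + t)/(3 + z)
d = ⅑ (d = ((-1 + 4)/(3 + 6))² = (3/9)² = ((⅑)*3)² = (⅓)² = ⅑ ≈ 0.11111)
-2119*d = -2119*⅑ = -2119/9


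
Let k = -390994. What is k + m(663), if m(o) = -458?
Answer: -391452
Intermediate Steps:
k + m(663) = -390994 - 458 = -391452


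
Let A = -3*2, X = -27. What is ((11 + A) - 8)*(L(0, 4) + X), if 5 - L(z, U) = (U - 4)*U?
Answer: 66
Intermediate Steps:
L(z, U) = 5 - U*(-4 + U) (L(z, U) = 5 - (U - 4)*U = 5 - (-4 + U)*U = 5 - U*(-4 + U))
A = -6
((11 + A) - 8)*(L(0, 4) + X) = ((11 - 6) - 8)*((5 - 1*4² + 4*4) - 27) = (5 - 8)*((5 - 1*16 + 16) - 27) = -3*((5 - 16 + 16) - 27) = -3*(5 - 27) = -3*(-22) = 66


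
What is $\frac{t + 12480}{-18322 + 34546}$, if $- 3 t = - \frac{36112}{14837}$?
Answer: $\frac{938401}{1219842} \approx 0.76928$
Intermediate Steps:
$t = \frac{976}{1203}$ ($t = - \frac{\left(-36112\right) \frac{1}{14837}}{3} = \left(- \frac{1}{3}\right) \left(- \frac{976}{401}\right) = \frac{976}{1203} \approx 0.81131$)
$\frac{t + 12480}{-18322 + 34546} = \frac{\frac{976}{1203} + 12480}{-18322 + 34546} = \frac{15014416}{1203 \cdot 16224} = \frac{15014416}{1203} \cdot \frac{1}{16224} = \frac{938401}{1219842}$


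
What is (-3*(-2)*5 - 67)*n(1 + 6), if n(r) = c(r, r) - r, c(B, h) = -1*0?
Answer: 259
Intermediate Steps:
c(B, h) = 0
n(r) = -r (n(r) = 0 - r = -r)
(-3*(-2)*5 - 67)*n(1 + 6) = (-3*(-2)*5 - 67)*(-(1 + 6)) = (6*5 - 67)*(-1*7) = (30 - 67)*(-7) = -37*(-7) = 259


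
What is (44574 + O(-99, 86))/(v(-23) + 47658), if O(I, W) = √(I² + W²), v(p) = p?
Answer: 44574/47635 + √17197/47635 ≈ 0.93849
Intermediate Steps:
(44574 + O(-99, 86))/(v(-23) + 47658) = (44574 + √((-99)² + 86²))/(-23 + 47658) = (44574 + √(9801 + 7396))/47635 = (44574 + √17197)*(1/47635) = 44574/47635 + √17197/47635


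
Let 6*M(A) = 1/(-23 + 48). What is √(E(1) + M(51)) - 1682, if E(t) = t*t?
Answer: -1682 + √906/30 ≈ -1681.0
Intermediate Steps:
M(A) = 1/150 (M(A) = 1/(6*(-23 + 48)) = (⅙)/25 = (⅙)*(1/25) = 1/150)
E(t) = t²
√(E(1) + M(51)) - 1682 = √(1² + 1/150) - 1682 = √(1 + 1/150) - 1682 = √(151/150) - 1682 = √906/30 - 1682 = -1682 + √906/30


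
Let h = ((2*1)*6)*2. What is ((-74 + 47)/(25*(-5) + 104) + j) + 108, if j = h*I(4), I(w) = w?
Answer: 1437/7 ≈ 205.29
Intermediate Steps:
h = 24 (h = (2*6)*2 = 12*2 = 24)
j = 96 (j = 24*4 = 96)
((-74 + 47)/(25*(-5) + 104) + j) + 108 = ((-74 + 47)/(25*(-5) + 104) + 96) + 108 = (-27/(-125 + 104) + 96) + 108 = (-27/(-21) + 96) + 108 = (-27*(-1/21) + 96) + 108 = (9/7 + 96) + 108 = 681/7 + 108 = 1437/7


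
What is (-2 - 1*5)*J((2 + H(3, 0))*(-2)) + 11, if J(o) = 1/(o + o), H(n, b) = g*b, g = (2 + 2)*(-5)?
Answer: 95/8 ≈ 11.875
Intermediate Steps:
g = -20 (g = 4*(-5) = -20)
H(n, b) = -20*b
J(o) = 1/(2*o)
(-2 - 1*5)*J((2 + H(3, 0))*(-2)) + 11 = (-2 - 1*5)*(1/(2*(((2 - 20*0)*(-2))))) + 11 = (-2 - 5)*(1/(2*(((2 + 0)*(-2))))) + 11 = -7/(2*(2*(-2))) + 11 = -7/(2*(-4)) + 11 = -7*(-1)/(2*4) + 11 = -7*(-1/8) + 11 = 7/8 + 11 = 95/8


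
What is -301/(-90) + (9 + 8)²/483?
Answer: 57131/14490 ≈ 3.9428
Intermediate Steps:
-301/(-90) + (9 + 8)²/483 = -301*(-1/90) + 17²*(1/483) = 301/90 + 289*(1/483) = 301/90 + 289/483 = 57131/14490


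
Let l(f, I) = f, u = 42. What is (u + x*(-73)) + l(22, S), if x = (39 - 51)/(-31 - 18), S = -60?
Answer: 2260/49 ≈ 46.122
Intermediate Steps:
x = 12/49 (x = -12/(-49) = -12*(-1/49) = 12/49 ≈ 0.24490)
(u + x*(-73)) + l(22, S) = (42 + (12/49)*(-73)) + 22 = (42 - 876/49) + 22 = 1182/49 + 22 = 2260/49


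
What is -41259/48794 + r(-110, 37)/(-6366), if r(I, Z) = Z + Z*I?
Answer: -16467148/77655651 ≈ -0.21205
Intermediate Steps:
r(I, Z) = Z + I*Z
-41259/48794 + r(-110, 37)/(-6366) = -41259/48794 + (37*(1 - 110))/(-6366) = -41259*1/48794 + (37*(-109))*(-1/6366) = -41259/48794 - 4033*(-1/6366) = -41259/48794 + 4033/6366 = -16467148/77655651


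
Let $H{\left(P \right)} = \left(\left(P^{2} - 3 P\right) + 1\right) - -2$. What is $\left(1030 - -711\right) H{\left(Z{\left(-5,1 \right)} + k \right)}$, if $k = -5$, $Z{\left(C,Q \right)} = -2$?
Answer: $127093$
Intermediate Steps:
$H{\left(P \right)} = 3 + P^{2} - 3 P$ ($H{\left(P \right)} = \left(1 + P^{2} - 3 P\right) + 2 = 3 + P^{2} - 3 P$)
$\left(1030 - -711\right) H{\left(Z{\left(-5,1 \right)} + k \right)} = \left(1030 - -711\right) \left(3 + \left(-2 - 5\right)^{2} - 3 \left(-2 - 5\right)\right) = \left(1030 + 711\right) \left(3 + \left(-7\right)^{2} - -21\right) = 1741 \left(3 + 49 + 21\right) = 1741 \cdot 73 = 127093$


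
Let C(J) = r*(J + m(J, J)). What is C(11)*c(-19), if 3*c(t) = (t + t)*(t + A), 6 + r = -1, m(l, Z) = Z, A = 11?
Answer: -46816/3 ≈ -15605.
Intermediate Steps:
r = -7 (r = -6 - 1 = -7)
c(t) = 2*t*(11 + t)/3 (c(t) = ((t + t)*(t + 11))/3 = ((2*t)*(11 + t))/3 = (2*t*(11 + t))/3 = 2*t*(11 + t)/3)
C(J) = -14*J (C(J) = -7*(J + J) = -14*J)
C(11)*c(-19) = (-14*11)*((2/3)*(-19)*(11 - 19)) = -308*(-19)*(-8)/3 = -154*304/3 = -46816/3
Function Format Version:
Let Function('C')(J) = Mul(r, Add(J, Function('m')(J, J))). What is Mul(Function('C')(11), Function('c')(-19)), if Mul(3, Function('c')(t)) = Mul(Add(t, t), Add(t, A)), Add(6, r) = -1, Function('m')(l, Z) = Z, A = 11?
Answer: Rational(-46816, 3) ≈ -15605.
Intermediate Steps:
r = -7 (r = Add(-6, -1) = -7)
Function('c')(t) = Mul(Rational(2, 3), t, Add(11, t)) (Function('c')(t) = Mul(Rational(1, 3), Mul(Add(t, t), Add(t, 11))) = Mul(Rational(1, 3), Mul(Mul(2, t), Add(11, t))) = Mul(Rational(1, 3), Mul(2, t, Add(11, t))) = Mul(Rational(2, 3), t, Add(11, t)))
Function('C')(J) = Mul(-14, J) (Function('C')(J) = Mul(-7, Add(J, J)) = Mul(-7, Mul(2, J)) = Mul(-14, J))
Mul(Function('C')(11), Function('c')(-19)) = Mul(Mul(-14, 11), Mul(Rational(2, 3), -19, Add(11, -19))) = Mul(-154, Mul(Rational(2, 3), -19, -8)) = Mul(-154, Rational(304, 3)) = Rational(-46816, 3)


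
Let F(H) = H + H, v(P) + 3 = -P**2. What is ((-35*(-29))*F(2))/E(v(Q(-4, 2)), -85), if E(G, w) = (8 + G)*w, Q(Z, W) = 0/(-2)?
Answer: -812/85 ≈ -9.5529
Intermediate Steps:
Q(Z, W) = 0 (Q(Z, W) = 0*(-1/2) = 0)
v(P) = -3 - P**2
E(G, w) = w*(8 + G)
F(H) = 2*H
((-35*(-29))*F(2))/E(v(Q(-4, 2)), -85) = ((-35*(-29))*(2*2))/((-85*(8 + (-3 - 1*0**2)))) = (1015*4)/((-85*(8 + (-3 - 1*0)))) = 4060/((-85*(8 + (-3 + 0)))) = 4060/((-85*(8 - 3))) = 4060/((-85*5)) = 4060/(-425) = 4060*(-1/425) = -812/85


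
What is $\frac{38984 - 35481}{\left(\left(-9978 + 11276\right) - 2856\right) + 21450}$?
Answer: $\frac{3503}{19892} \approx 0.1761$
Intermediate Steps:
$\frac{38984 - 35481}{\left(\left(-9978 + 11276\right) - 2856\right) + 21450} = \frac{3503}{\left(1298 - 2856\right) + 21450} = \frac{3503}{-1558 + 21450} = \frac{3503}{19892}$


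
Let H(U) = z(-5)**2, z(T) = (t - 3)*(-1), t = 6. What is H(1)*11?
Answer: 99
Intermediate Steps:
z(T) = -3 (z(T) = (6 - 3)*(-1) = 3*(-1) = -3)
H(U) = 9 (H(U) = (-3)**2 = 9)
H(1)*11 = 9*11 = 99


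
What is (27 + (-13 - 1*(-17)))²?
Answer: 961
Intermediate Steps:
(27 + (-13 - 1*(-17)))² = (27 + (-13 + 17))² = (27 + 4)² = 31² = 961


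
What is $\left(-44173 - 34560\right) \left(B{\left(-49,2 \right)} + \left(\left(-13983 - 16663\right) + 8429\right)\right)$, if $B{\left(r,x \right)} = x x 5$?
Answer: $1747636401$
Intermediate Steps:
$B{\left(r,x \right)} = 5 x^{2}$ ($B{\left(r,x \right)} = x^{2} \cdot 5 = 5 x^{2}$)
$\left(-44173 - 34560\right) \left(B{\left(-49,2 \right)} + \left(\left(-13983 - 16663\right) + 8429\right)\right) = \left(-44173 - 34560\right) \left(5 \cdot 2^{2} + \left(\left(-13983 - 16663\right) + 8429\right)\right) = - 78733 \left(5 \cdot 4 + \left(\left(-13983 - 16663\right) + 8429\right)\right) = - 78733 \left(20 + \left(-30646 + 8429\right)\right) = - 78733 \left(20 - 22217\right) = \left(-78733\right) \left(-22197\right) = 1747636401$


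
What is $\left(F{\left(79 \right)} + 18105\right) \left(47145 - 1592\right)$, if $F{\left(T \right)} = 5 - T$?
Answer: $821366143$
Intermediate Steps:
$\left(F{\left(79 \right)} + 18105\right) \left(47145 - 1592\right) = \left(\left(5 - 79\right) + 18105\right) \left(47145 - 1592\right) = \left(\left(5 - 79\right) + 18105\right) 45553 = \left(-74 + 18105\right) 45553 = 18031 \cdot 45553 = 821366143$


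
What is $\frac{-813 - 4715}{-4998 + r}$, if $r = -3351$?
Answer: $\frac{5528}{8349} \approx 0.66212$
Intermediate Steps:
$\frac{-813 - 4715}{-4998 + r} = \frac{-813 - 4715}{-4998 - 3351} = - \frac{5528}{-8349} = \left(-5528\right) \left(- \frac{1}{8349}\right) = \frac{5528}{8349}$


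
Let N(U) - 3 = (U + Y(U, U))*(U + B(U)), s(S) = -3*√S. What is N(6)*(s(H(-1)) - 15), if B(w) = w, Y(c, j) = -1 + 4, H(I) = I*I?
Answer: -1998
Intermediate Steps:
H(I) = I²
Y(c, j) = 3
N(U) = 3 + 2*U*(3 + U) (N(U) = 3 + (U + 3)*(U + U) = 3 + (3 + U)*(2*U) = 3 + 2*U*(3 + U))
N(6)*(s(H(-1)) - 15) = (3 + 2*6² + 6*6)*(-3*√((-1)²) - 15) = (3 + 2*36 + 36)*(-3*√1 - 15) = (3 + 72 + 36)*(-3*1 - 15) = 111*(-3 - 15) = 111*(-18) = -1998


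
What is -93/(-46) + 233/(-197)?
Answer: 7603/9062 ≈ 0.83900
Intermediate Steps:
-93/(-46) + 233/(-197) = -93*(-1/46) + 233*(-1/197) = 93/46 - 233/197 = 7603/9062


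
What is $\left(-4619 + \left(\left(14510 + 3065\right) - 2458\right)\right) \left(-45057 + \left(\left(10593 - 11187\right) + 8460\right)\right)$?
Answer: $-390431118$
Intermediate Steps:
$\left(-4619 + \left(\left(14510 + 3065\right) - 2458\right)\right) \left(-45057 + \left(\left(10593 - 11187\right) + 8460\right)\right) = \left(-4619 + \left(17575 - 2458\right)\right) \left(-45057 + \left(-594 + 8460\right)\right) = \left(-4619 + 15117\right) \left(-45057 + 7866\right) = 10498 \left(-37191\right) = -390431118$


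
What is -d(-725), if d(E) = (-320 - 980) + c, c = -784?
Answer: 2084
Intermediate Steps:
d(E) = -2084 (d(E) = (-320 - 980) - 784 = -1300 - 784 = -2084)
-d(-725) = -1*(-2084) = 2084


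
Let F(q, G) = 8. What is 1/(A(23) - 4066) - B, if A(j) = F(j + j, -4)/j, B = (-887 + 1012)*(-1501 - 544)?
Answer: 23903493727/93510 ≈ 2.5563e+5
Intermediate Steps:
B = -255625 (B = 125*(-2045) = -255625)
A(j) = 8/j
1/(A(23) - 4066) - B = 1/(8/23 - 4066) - 1*(-255625) = 1/(8*(1/23) - 4066) + 255625 = 1/(8/23 - 4066) + 255625 = 1/(-93510/23) + 255625 = -23/93510 + 255625 = 23903493727/93510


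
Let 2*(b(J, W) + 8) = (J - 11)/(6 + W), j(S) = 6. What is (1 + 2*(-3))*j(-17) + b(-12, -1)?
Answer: -403/10 ≈ -40.300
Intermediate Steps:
b(J, W) = -8 + (-11 + J)/(2*(6 + W)) (b(J, W) = -8 + ((J - 11)/(6 + W))/2 = -8 + ((-11 + J)/(6 + W))/2 = -8 + (-11 + J)/(2*(6 + W)))
(1 + 2*(-3))*j(-17) + b(-12, -1) = (1 + 2*(-3))*6 + (-107 - 12 - 16*(-1))/(2*(6 - 1)) = (1 - 6)*6 + (½)*(-107 - 12 + 16)/5 = -5*6 + (½)*(⅕)*(-103) = -30 - 103/10 = -403/10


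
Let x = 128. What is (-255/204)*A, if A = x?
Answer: -160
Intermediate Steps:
A = 128
(-255/204)*A = -255/204*128 = -255*1/204*128 = -5/4*128 = -160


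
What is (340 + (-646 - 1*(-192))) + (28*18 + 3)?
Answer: 393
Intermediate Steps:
(340 + (-646 - 1*(-192))) + (28*18 + 3) = (340 + (-646 + 192)) + (504 + 3) = (340 - 454) + 507 = -114 + 507 = 393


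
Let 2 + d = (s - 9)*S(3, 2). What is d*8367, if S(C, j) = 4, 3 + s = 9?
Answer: -117138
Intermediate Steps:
s = 6 (s = -3 + 9 = 6)
d = -14 (d = -2 + (6 - 9)*4 = -2 - 3*4 = -2 - 12 = -14)
d*8367 = -14*8367 = -117138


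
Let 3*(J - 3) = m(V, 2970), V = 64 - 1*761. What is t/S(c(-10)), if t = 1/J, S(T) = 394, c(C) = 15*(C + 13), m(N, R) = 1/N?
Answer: 2091/2471168 ≈ 0.00084616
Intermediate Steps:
V = -697 (V = 64 - 761 = -697)
c(C) = 195 + 15*C (c(C) = 15*(13 + C) = 195 + 15*C)
J = 6272/2091 (J = 3 + (⅓)/(-697) = 3 + (⅓)*(-1/697) = 3 - 1/2091 = 6272/2091 ≈ 2.9995)
t = 2091/6272 (t = 1/(6272/2091) = 2091/6272 ≈ 0.33339)
t/S(c(-10)) = (2091/6272)/394 = (2091/6272)*(1/394) = 2091/2471168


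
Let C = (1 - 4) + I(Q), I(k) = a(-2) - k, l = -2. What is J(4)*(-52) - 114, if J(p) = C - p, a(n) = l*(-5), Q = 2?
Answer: -166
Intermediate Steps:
a(n) = 10 (a(n) = -2*(-5) = 10)
I(k) = 10 - k
C = 5 (C = (1 - 4) + (10 - 1*2) = -3 + (10 - 2) = -3 + 8 = 5)
J(p) = 5 - p
J(4)*(-52) - 114 = (5 - 1*4)*(-52) - 114 = (5 - 4)*(-52) - 114 = 1*(-52) - 114 = -52 - 114 = -166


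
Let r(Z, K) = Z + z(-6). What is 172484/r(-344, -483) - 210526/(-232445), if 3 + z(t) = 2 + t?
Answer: -3078396058/6276015 ≈ -490.50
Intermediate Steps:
z(t) = -1 + t (z(t) = -3 + (2 + t) = -1 + t)
r(Z, K) = -7 + Z (r(Z, K) = Z + (-1 - 6) = Z - 7 = -7 + Z)
172484/r(-344, -483) - 210526/(-232445) = 172484/(-7 - 344) - 210526/(-232445) = 172484/(-351) - 210526*(-1/232445) = 172484*(-1/351) + 210526/232445 = -13268/27 + 210526/232445 = -3078396058/6276015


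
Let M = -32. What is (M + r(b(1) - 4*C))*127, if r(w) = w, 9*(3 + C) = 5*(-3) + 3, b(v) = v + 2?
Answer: -4445/3 ≈ -1481.7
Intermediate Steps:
b(v) = 2 + v
C = -13/3 (C = -3 + (5*(-3) + 3)/9 = -3 + (-15 + 3)/9 = -3 + (1/9)*(-12) = -3 - 4/3 = -13/3 ≈ -4.3333)
(M + r(b(1) - 4*C))*127 = (-32 + ((2 + 1) - 4*(-13/3)))*127 = (-32 + (3 + 52/3))*127 = (-32 + 61/3)*127 = -35/3*127 = -4445/3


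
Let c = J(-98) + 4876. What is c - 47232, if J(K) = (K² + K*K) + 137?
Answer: -23011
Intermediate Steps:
J(K) = 137 + 2*K² (J(K) = (K² + K²) + 137 = 2*K² + 137 = 137 + 2*K²)
c = 24221 (c = (137 + 2*(-98)²) + 4876 = (137 + 2*9604) + 4876 = (137 + 19208) + 4876 = 19345 + 4876 = 24221)
c - 47232 = 24221 - 47232 = -23011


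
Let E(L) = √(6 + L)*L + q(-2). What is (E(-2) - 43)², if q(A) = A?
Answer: 2401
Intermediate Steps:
E(L) = -2 + L*√(6 + L) (E(L) = √(6 + L)*L - 2 = L*√(6 + L) - 2 = -2 + L*√(6 + L))
(E(-2) - 43)² = ((-2 - 2*√(6 - 2)) - 43)² = ((-2 - 2*√4) - 43)² = ((-2 - 2*2) - 43)² = ((-2 - 4) - 43)² = (-6 - 43)² = (-49)² = 2401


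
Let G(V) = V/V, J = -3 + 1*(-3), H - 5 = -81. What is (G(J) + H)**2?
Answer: 5625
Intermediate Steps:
H = -76 (H = 5 - 81 = -76)
J = -6 (J = -3 - 3 = -6)
G(V) = 1
(G(J) + H)**2 = (1 - 76)**2 = (-75)**2 = 5625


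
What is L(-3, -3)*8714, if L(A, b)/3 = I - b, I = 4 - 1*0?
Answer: 182994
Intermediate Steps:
I = 4 (I = 4 + 0 = 4)
L(A, b) = 12 - 3*b (L(A, b) = 3*(4 - b) = 12 - 3*b)
L(-3, -3)*8714 = (12 - 3*(-3))*8714 = (12 + 9)*8714 = 21*8714 = 182994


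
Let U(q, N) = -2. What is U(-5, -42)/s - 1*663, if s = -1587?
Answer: -1052179/1587 ≈ -663.00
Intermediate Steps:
U(-5, -42)/s - 1*663 = -2/(-1587) - 1*663 = -2*(-1/1587) - 663 = 2/1587 - 663 = -1052179/1587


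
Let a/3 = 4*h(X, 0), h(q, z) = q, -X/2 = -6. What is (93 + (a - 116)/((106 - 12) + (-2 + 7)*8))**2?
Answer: 39000025/4489 ≈ 8687.9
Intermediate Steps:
X = 12 (X = -2*(-6) = 12)
a = 144 (a = 3*(4*12) = 3*48 = 144)
(93 + (a - 116)/((106 - 12) + (-2 + 7)*8))**2 = (93 + (144 - 116)/((106 - 12) + (-2 + 7)*8))**2 = (93 + 28/(94 + 5*8))**2 = (93 + 28/(94 + 40))**2 = (93 + 28/134)**2 = (93 + 28*(1/134))**2 = (93 + 14/67)**2 = (6245/67)**2 = 39000025/4489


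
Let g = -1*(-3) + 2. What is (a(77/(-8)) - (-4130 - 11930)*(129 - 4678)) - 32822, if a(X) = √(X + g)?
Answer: -73089762 + I*√74/4 ≈ -7.309e+7 + 2.1506*I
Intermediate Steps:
g = 5 (g = 3 + 2 = 5)
a(X) = √(5 + X) (a(X) = √(X + 5) = √(5 + X))
(a(77/(-8)) - (-4130 - 11930)*(129 - 4678)) - 32822 = (√(5 + 77/(-8)) - (-4130 - 11930)*(129 - 4678)) - 32822 = (√(5 + 77*(-⅛)) - (-16060)*(-4549)) - 32822 = (√(5 - 77/8) - 1*73056940) - 32822 = (√(-37/8) - 73056940) - 32822 = (I*√74/4 - 73056940) - 32822 = (-73056940 + I*√74/4) - 32822 = -73089762 + I*√74/4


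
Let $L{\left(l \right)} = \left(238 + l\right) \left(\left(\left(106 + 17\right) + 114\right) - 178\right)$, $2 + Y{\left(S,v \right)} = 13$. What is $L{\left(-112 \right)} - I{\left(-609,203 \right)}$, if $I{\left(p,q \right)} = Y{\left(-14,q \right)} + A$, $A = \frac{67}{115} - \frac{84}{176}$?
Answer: $\frac{37559847}{5060} \approx 7422.9$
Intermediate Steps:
$Y{\left(S,v \right)} = 11$ ($Y{\left(S,v \right)} = -2 + 13 = 11$)
$A = \frac{533}{5060}$ ($A = 67 \cdot \frac{1}{115} - \frac{21}{44} = \frac{67}{115} - \frac{21}{44} = \frac{533}{5060} \approx 0.10534$)
$L{\left(l \right)} = 14042 + 59 l$ ($L{\left(l \right)} = \left(238 + l\right) \left(\left(123 + 114\right) - 178\right) = \left(238 + l\right) \left(237 - 178\right) = \left(238 + l\right) 59 = 14042 + 59 l$)
$I{\left(p,q \right)} = \frac{56193}{5060}$ ($I{\left(p,q \right)} = 11 + \frac{533}{5060} = \frac{56193}{5060}$)
$L{\left(-112 \right)} - I{\left(-609,203 \right)} = \left(14042 + 59 \left(-112\right)\right) - \frac{56193}{5060} = \left(14042 - 6608\right) - \frac{56193}{5060} = 7434 - \frac{56193}{5060} = \frac{37559847}{5060}$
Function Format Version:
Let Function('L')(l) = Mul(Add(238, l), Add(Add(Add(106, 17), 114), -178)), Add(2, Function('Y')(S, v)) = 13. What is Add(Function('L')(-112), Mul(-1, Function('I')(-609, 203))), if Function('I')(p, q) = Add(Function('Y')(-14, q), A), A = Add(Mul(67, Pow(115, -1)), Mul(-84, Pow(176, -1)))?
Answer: Rational(37559847, 5060) ≈ 7422.9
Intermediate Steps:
Function('Y')(S, v) = 11 (Function('Y')(S, v) = Add(-2, 13) = 11)
A = Rational(533, 5060) (A = Add(Mul(67, Rational(1, 115)), Mul(-84, Rational(1, 176))) = Add(Rational(67, 115), Rational(-21, 44)) = Rational(533, 5060) ≈ 0.10534)
Function('L')(l) = Add(14042, Mul(59, l)) (Function('L')(l) = Mul(Add(238, l), Add(Add(123, 114), -178)) = Mul(Add(238, l), Add(237, -178)) = Mul(Add(238, l), 59) = Add(14042, Mul(59, l)))
Function('I')(p, q) = Rational(56193, 5060) (Function('I')(p, q) = Add(11, Rational(533, 5060)) = Rational(56193, 5060))
Add(Function('L')(-112), Mul(-1, Function('I')(-609, 203))) = Add(Add(14042, Mul(59, -112)), Mul(-1, Rational(56193, 5060))) = Add(Add(14042, -6608), Rational(-56193, 5060)) = Add(7434, Rational(-56193, 5060)) = Rational(37559847, 5060)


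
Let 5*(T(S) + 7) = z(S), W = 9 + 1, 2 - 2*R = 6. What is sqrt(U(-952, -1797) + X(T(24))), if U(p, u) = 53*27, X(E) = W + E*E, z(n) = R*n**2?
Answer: sqrt(1444994)/5 ≈ 240.42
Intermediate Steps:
R = -2 (R = 1 - 1/2*6 = 1 - 3 = -2)
W = 10
z(n) = -2*n**2
T(S) = -7 - 2*S**2/5 (T(S) = -7 + (-2*S**2)/5 = -7 - 2*S**2/5)
X(E) = 10 + E**2 (X(E) = 10 + E*E = 10 + E**2)
U(p, u) = 1431
sqrt(U(-952, -1797) + X(T(24))) = sqrt(1431 + (10 + (-7 - 2/5*24**2)**2)) = sqrt(1431 + (10 + (-7 - 2/5*576)**2)) = sqrt(1431 + (10 + (-7 - 1152/5)**2)) = sqrt(1431 + (10 + (-1187/5)**2)) = sqrt(1431 + (10 + 1408969/25)) = sqrt(1431 + 1409219/25) = sqrt(1444994/25) = sqrt(1444994)/5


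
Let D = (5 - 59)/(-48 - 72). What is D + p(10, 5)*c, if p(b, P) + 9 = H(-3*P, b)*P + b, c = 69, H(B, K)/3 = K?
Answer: 208389/20 ≈ 10419.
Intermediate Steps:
H(B, K) = 3*K
p(b, P) = -9 + b + 3*P*b (p(b, P) = -9 + ((3*b)*P + b) = -9 + (3*P*b + b) = -9 + (b + 3*P*b) = -9 + b + 3*P*b)
D = 9/20 (D = -54/(-120) = -54*(-1/120) = 9/20 ≈ 0.45000)
D + p(10, 5)*c = 9/20 + (-9 + 10 + 3*5*10)*69 = 9/20 + (-9 + 10 + 150)*69 = 9/20 + 151*69 = 9/20 + 10419 = 208389/20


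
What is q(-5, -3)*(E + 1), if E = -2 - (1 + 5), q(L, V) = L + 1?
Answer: 28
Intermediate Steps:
q(L, V) = 1 + L
E = -8 (E = -2 - 1*6 = -2 - 6 = -8)
q(-5, -3)*(E + 1) = (1 - 5)*(-8 + 1) = -4*(-7) = 28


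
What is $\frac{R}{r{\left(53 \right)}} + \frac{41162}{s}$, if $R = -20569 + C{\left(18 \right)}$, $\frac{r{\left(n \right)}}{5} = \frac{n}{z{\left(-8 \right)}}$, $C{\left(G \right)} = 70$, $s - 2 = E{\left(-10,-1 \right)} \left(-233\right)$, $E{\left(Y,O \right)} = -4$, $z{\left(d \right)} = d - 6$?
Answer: $\frac{139476427}{123755} \approx 1127.0$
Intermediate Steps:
$z{\left(d \right)} = -6 + d$ ($z{\left(d \right)} = d - 6 = -6 + d$)
$s = 934$ ($s = 2 - -932 = 2 + 932 = 934$)
$r{\left(n \right)} = - \frac{5 n}{14}$ ($r{\left(n \right)} = 5 \frac{n}{-6 - 8} = 5 \frac{n}{-14} = 5 n \left(- \frac{1}{14}\right) = 5 \left(- \frac{n}{14}\right) = - \frac{5 n}{14}$)
$R = -20499$ ($R = -20569 + 70 = -20499$)
$\frac{R}{r{\left(53 \right)}} + \frac{41162}{s} = - \frac{20499}{\left(- \frac{5}{14}\right) 53} + \frac{41162}{934} = - \frac{20499}{- \frac{265}{14}} + 41162 \cdot \frac{1}{934} = \left(-20499\right) \left(- \frac{14}{265}\right) + \frac{20581}{467} = \frac{286986}{265} + \frac{20581}{467} = \frac{139476427}{123755}$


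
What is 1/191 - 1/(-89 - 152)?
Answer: 432/46031 ≈ 0.0093850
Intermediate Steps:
1/191 - 1/(-89 - 152) = 1/191 - 1/(-241) = 1/191 - 1*(-1/241) = 1/191 + 1/241 = 432/46031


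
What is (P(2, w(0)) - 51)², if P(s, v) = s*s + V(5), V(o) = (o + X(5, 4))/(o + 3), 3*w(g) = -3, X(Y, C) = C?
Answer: 134689/64 ≈ 2104.5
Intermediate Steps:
w(g) = -1 (w(g) = (⅓)*(-3) = -1)
V(o) = (4 + o)/(3 + o) (V(o) = (o + 4)/(o + 3) = (4 + o)/(3 + o))
P(s, v) = 9/8 + s² (P(s, v) = s*s + (4 + 5)/(3 + 5) = s² + 9/8 = 9/8 + s²)
(P(2, w(0)) - 51)² = ((9/8 + 2²) - 51)² = ((9/8 + 4) - 51)² = (41/8 - 51)² = (-367/8)² = 134689/64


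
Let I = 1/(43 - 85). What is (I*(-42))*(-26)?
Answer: -26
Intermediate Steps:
I = -1/42 (I = 1/(-42) = -1/42 ≈ -0.023810)
(I*(-42))*(-26) = -1/42*(-42)*(-26) = 1*(-26) = -26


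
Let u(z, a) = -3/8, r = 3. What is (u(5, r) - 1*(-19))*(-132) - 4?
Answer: -4925/2 ≈ -2462.5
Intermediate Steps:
u(z, a) = -3/8 (u(z, a) = -3*⅛ = -3/8)
(u(5, r) - 1*(-19))*(-132) - 4 = (-3/8 - 1*(-19))*(-132) - 4 = (-3/8 + 19)*(-132) - 4 = (149/8)*(-132) - 4 = -4917/2 - 4 = -4925/2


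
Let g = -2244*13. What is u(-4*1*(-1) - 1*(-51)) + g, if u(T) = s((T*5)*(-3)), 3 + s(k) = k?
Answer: -30000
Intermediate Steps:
g = -29172
s(k) = -3 + k
u(T) = -3 - 15*T (u(T) = -3 + (T*5)*(-3) = -3 + (5*T)*(-3) = -3 - 15*T)
u(-4*1*(-1) - 1*(-51)) + g = (-3 - 15*(-4*1*(-1) - 1*(-51))) - 29172 = (-3 - 15*(-4*(-1) + 51)) - 29172 = (-3 - 15*(4 + 51)) - 29172 = (-3 - 15*55) - 29172 = (-3 - 825) - 29172 = -828 - 29172 = -30000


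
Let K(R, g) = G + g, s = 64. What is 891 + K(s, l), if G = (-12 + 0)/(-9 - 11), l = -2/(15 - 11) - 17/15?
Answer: 26699/30 ≈ 889.97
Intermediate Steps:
l = -49/30 (l = -2/4 - 17*1/15 = -2*1/4 - 17/15 = -1/2 - 17/15 = -49/30 ≈ -1.6333)
G = 3/5 (G = -12/(-20) = -12*(-1/20) = 3/5 ≈ 0.60000)
K(R, g) = 3/5 + g
891 + K(s, l) = 891 + (3/5 - 49/30) = 891 - 31/30 = 26699/30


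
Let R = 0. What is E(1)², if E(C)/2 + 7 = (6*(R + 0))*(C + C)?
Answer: 196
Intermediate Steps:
E(C) = -14 (E(C) = -14 + 2*((6*(0 + 0))*(C + C)) = -14 + 2*((6*0)*(2*C)) = -14 + 2*(0*(2*C)) = -14 + 2*0 = -14 + 0 = -14)
E(1)² = (-14)² = 196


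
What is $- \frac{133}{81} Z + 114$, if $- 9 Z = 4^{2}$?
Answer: $\frac{85234}{729} \approx 116.92$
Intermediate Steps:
$Z = - \frac{16}{9}$ ($Z = - \frac{4^{2}}{9} = \left(- \frac{1}{9}\right) 16 = - \frac{16}{9} \approx -1.7778$)
$- \frac{133}{81} Z + 114 = - \frac{133}{81} \left(- \frac{16}{9}\right) + 114 = \left(-133\right) \frac{1}{81} \left(- \frac{16}{9}\right) + 114 = \left(- \frac{133}{81}\right) \left(- \frac{16}{9}\right) + 114 = \frac{2128}{729} + 114 = \frac{85234}{729}$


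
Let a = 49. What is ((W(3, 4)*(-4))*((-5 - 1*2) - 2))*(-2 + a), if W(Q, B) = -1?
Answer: -1692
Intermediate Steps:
((W(3, 4)*(-4))*((-5 - 1*2) - 2))*(-2 + a) = ((-1*(-4))*((-5 - 1*2) - 2))*(-2 + 49) = (4*((-5 - 2) - 2))*47 = (4*(-7 - 2))*47 = (4*(-9))*47 = -36*47 = -1692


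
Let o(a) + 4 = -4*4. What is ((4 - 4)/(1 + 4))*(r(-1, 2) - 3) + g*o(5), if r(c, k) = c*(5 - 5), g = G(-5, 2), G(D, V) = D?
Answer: 100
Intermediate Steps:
g = -5
r(c, k) = 0 (r(c, k) = c*0 = 0)
o(a) = -20 (o(a) = -4 - 4*4 = -4 - 16 = -20)
((4 - 4)/(1 + 4))*(r(-1, 2) - 3) + g*o(5) = ((4 - 4)/(1 + 4))*(0 - 3) - 5*(-20) = (0/5)*(-3) + 100 = (0*(1/5))*(-3) + 100 = 0*(-3) + 100 = 0 + 100 = 100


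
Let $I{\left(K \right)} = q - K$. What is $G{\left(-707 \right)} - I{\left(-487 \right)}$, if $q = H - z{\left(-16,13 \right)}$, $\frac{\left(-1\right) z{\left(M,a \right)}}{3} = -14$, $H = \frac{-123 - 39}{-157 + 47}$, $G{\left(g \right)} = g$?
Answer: $- \frac{63441}{55} \approx -1153.5$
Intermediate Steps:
$H = \frac{81}{55}$ ($H = - \frac{162}{-110} = \left(-162\right) \left(- \frac{1}{110}\right) = \frac{81}{55} \approx 1.4727$)
$z{\left(M,a \right)} = 42$ ($z{\left(M,a \right)} = \left(-3\right) \left(-14\right) = 42$)
$q = - \frac{2229}{55}$ ($q = \frac{81}{55} - 42 = - \frac{2229}{55} \approx -40.527$)
$I{\left(K \right)} = - \frac{2229}{55} - K$
$G{\left(-707 \right)} - I{\left(-487 \right)} = -707 - \left(- \frac{2229}{55} - -487\right) = -707 - \left(- \frac{2229}{55} + 487\right) = -707 - \frac{24556}{55} = - \frac{63441}{55}$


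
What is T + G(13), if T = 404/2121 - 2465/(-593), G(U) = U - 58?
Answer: -506248/12453 ≈ -40.653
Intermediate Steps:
G(U) = -58 + U
T = 54137/12453 (T = 404*(1/2121) - 2465*(-1/593) = 4/21 + 2465/593 = 54137/12453 ≈ 4.3473)
T + G(13) = 54137/12453 + (-58 + 13) = 54137/12453 - 45 = -506248/12453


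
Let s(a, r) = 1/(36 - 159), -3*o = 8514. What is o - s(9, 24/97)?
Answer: -349073/123 ≈ -2838.0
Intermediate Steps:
o = -2838 (o = -1/3*8514 = -2838)
s(a, r) = -1/123 (s(a, r) = 1/(-123) = -1/123)
o - s(9, 24/97) = -2838 - 1*(-1/123) = -2838 + 1/123 = -349073/123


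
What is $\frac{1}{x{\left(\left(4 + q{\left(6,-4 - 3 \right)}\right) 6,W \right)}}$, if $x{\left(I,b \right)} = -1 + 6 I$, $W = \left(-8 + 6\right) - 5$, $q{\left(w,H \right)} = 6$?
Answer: $\frac{1}{359} \approx 0.0027855$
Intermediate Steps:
$W = -7$ ($W = -2 - 5 = -7$)
$\frac{1}{x{\left(\left(4 + q{\left(6,-4 - 3 \right)}\right) 6,W \right)}} = \frac{1}{-1 + 6 \left(4 + 6\right) 6} = \frac{1}{-1 + 6 \cdot 10 \cdot 6} = \frac{1}{-1 + 6 \cdot 60} = \frac{1}{-1 + 360} = \frac{1}{359}$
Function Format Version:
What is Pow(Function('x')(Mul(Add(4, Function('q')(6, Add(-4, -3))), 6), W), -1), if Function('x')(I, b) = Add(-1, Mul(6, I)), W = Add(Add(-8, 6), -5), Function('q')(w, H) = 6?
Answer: Rational(1, 359) ≈ 0.0027855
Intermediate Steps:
W = -7 (W = Add(-2, -5) = -7)
Pow(Function('x')(Mul(Add(4, Function('q')(6, Add(-4, -3))), 6), W), -1) = Pow(Add(-1, Mul(6, Mul(Add(4, 6), 6))), -1) = Pow(Add(-1, Mul(6, Mul(10, 6))), -1) = Pow(Add(-1, Mul(6, 60)), -1) = Pow(Add(-1, 360), -1) = Pow(359, -1) = Rational(1, 359)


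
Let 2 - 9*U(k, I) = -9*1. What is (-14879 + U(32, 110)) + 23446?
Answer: 77114/9 ≈ 8568.2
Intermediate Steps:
U(k, I) = 11/9 (U(k, I) = 2/9 - (-1) = 2/9 - ⅑*(-9) = 2/9 + 1 = 11/9)
(-14879 + U(32, 110)) + 23446 = (-14879 + 11/9) + 23446 = -133900/9 + 23446 = 77114/9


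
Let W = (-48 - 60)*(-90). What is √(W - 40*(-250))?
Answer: 2*√4930 ≈ 140.43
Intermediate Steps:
W = 9720 (W = -108*(-90) = 9720)
√(W - 40*(-250)) = √(9720 - 40*(-250)) = √(9720 + 10000) = √19720 = 2*√4930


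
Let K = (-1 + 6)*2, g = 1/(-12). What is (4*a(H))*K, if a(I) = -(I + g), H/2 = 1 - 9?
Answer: 1930/3 ≈ 643.33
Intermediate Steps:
g = -1/12 ≈ -0.083333
H = -16 (H = 2*(1 - 9) = 2*(-8) = -16)
a(I) = 1/12 - I (a(I) = -(I - 1/12) = -(-1/12 + I) = 1/12 - I)
K = 10 (K = 5*2 = 10)
(4*a(H))*K = (4*(1/12 - 1*(-16)))*10 = (4*(1/12 + 16))*10 = (4*(193/12))*10 = (193/3)*10 = 1930/3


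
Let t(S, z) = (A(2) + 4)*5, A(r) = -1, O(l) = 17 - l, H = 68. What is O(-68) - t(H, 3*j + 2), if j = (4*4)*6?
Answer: 70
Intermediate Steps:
j = 96 (j = 16*6 = 96)
t(S, z) = 15 (t(S, z) = (-1 + 4)*5 = 3*5 = 15)
O(-68) - t(H, 3*j + 2) = (17 - 1*(-68)) - 1*15 = (17 + 68) - 15 = 85 - 15 = 70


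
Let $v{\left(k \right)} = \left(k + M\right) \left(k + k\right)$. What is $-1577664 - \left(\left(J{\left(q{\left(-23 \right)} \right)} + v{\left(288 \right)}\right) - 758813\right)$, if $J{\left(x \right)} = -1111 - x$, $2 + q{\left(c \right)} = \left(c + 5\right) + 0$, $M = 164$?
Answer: $-1078112$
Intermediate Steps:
$q{\left(c \right)} = 3 + c$ ($q{\left(c \right)} = -2 + \left(\left(c + 5\right) + 0\right) = -2 + \left(\left(5 + c\right) + 0\right) = -2 + \left(5 + c\right) = 3 + c$)
$v{\left(k \right)} = 2 k \left(164 + k\right)$ ($v{\left(k \right)} = \left(k + 164\right) \left(k + k\right) = \left(164 + k\right) 2 k = 2 k \left(164 + k\right)$)
$-1577664 - \left(\left(J{\left(q{\left(-23 \right)} \right)} + v{\left(288 \right)}\right) - 758813\right) = -1577664 - \left(\left(\left(-1111 - \left(3 - 23\right)\right) + 2 \cdot 288 \left(164 + 288\right)\right) - 758813\right) = -1577664 - \left(\left(\left(-1111 - -20\right) + 2 \cdot 288 \cdot 452\right) - 758813\right) = -1577664 - \left(\left(\left(-1111 + 20\right) + 260352\right) - 758813\right) = -1577664 - \left(\left(-1091 + 260352\right) - 758813\right) = -1577664 - \left(259261 - 758813\right) = -1577664 - -499552 = -1577664 + 499552 = -1078112$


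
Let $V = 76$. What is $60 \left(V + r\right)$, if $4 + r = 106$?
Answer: $10680$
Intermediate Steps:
$r = 102$ ($r = -4 + 106 = 102$)
$60 \left(V + r\right) = 60 \left(76 + 102\right) = 60 \cdot 178 = 10680$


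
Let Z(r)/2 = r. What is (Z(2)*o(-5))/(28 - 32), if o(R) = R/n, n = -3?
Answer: -5/3 ≈ -1.6667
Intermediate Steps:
Z(r) = 2*r
o(R) = -R/3 (o(R) = R/(-3) = R*(-⅓) = -R/3)
(Z(2)*o(-5))/(28 - 32) = ((2*2)*(-⅓*(-5)))/(28 - 32) = (4*(5/3))/(-4) = (20/3)*(-¼) = -5/3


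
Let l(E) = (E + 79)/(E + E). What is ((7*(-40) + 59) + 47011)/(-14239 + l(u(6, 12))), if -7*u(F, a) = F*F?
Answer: -673776/205145 ≈ -3.2844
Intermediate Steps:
u(F, a) = -F²/7 (u(F, a) = -F*F/7 = -F²/7)
l(E) = (79 + E)/(2*E) (l(E) = (79 + E)/((2*E)) = (79 + E)*(1/(2*E)) = (79 + E)/(2*E))
((7*(-40) + 59) + 47011)/(-14239 + l(u(6, 12))) = ((7*(-40) + 59) + 47011)/(-14239 + (79 - ⅐*6²)/(2*((-⅐*6²)))) = ((-280 + 59) + 47011)/(-14239 + (79 - ⅐*36)/(2*((-⅐*36)))) = (-221 + 47011)/(-14239 + (79 - 36/7)/(2*(-36/7))) = 46790/(-14239 + (½)*(-7/36)*(517/7)) = 46790/(-14239 - 517/72) = 46790/(-1025725/72) = 46790*(-72/1025725) = -673776/205145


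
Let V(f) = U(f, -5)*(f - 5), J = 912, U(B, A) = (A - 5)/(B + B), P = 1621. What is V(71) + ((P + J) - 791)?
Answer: 123352/71 ≈ 1737.4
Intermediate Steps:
U(B, A) = (-5 + A)/(2*B) (U(B, A) = (-5 + A)/((2*B)) = (-5 + A)*(1/(2*B)) = (-5 + A)/(2*B))
V(f) = -5*(-5 + f)/f (V(f) = ((-5 - 5)/(2*f))*(f - 5) = ((½)*(-10)/f)*(-5 + f) = (-5/f)*(-5 + f) = -5*(-5 + f)/f)
V(71) + ((P + J) - 791) = (-5 + 25/71) + ((1621 + 912) - 791) = (-5 + 25*(1/71)) + (2533 - 791) = (-5 + 25/71) + 1742 = -330/71 + 1742 = 123352/71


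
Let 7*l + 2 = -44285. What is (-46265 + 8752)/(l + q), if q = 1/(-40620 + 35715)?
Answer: 1288008855/217227742 ≈ 5.9293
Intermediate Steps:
l = -44287/7 (l = -2/7 + (⅐)*(-44285) = -2/7 - 44285/7 = -44287/7 ≈ -6326.7)
q = -1/4905 (q = 1/(-4905) = -1/4905 ≈ -0.00020387)
(-46265 + 8752)/(l + q) = (-46265 + 8752)/(-44287/7 - 1/4905) = -37513/(-217227742/34335) = -37513*(-34335/217227742) = 1288008855/217227742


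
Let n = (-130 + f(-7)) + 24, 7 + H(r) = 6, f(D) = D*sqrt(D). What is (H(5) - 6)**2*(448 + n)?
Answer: 16758 - 343*I*sqrt(7) ≈ 16758.0 - 907.49*I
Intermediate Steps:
f(D) = D**(3/2)
H(r) = -1 (H(r) = -7 + 6 = -1)
n = -106 - 7*I*sqrt(7) (n = (-130 + (-7)**(3/2)) + 24 = (-130 - 7*I*sqrt(7)) + 24 = -106 - 7*I*sqrt(7) ≈ -106.0 - 18.52*I)
(H(5) - 6)**2*(448 + n) = (-1 - 6)**2*(448 + (-106 - 7*I*sqrt(7))) = (-7)**2*(342 - 7*I*sqrt(7)) = 49*(342 - 7*I*sqrt(7)) = 16758 - 343*I*sqrt(7)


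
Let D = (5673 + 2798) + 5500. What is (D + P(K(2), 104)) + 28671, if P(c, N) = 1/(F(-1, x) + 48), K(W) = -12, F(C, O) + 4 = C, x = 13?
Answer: 1833607/43 ≈ 42642.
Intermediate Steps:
F(C, O) = -4 + C
D = 13971 (D = 8471 + 5500 = 13971)
P(c, N) = 1/43 (P(c, N) = 1/((-4 - 1) + 48) = 1/(-5 + 48) = 1/43)
(D + P(K(2), 104)) + 28671 = (13971 + 1/43) + 28671 = 600754/43 + 28671 = 1833607/43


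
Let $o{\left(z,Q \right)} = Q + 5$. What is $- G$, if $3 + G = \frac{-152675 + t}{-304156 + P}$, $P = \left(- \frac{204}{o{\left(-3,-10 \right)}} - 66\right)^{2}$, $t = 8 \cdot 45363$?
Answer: $\frac{28019797}{7588024} \approx 3.6926$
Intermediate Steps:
$t = 362904$
$o{\left(z,Q \right)} = 5 + Q$
$P = \frac{15876}{25}$ ($P = \left(- \frac{204}{5 - 10} - 66\right)^{2} = \left(- \frac{204}{-5} - 66\right)^{2} = \left(\left(-204\right) \left(- \frac{1}{5}\right) - 66\right)^{2} = \left(\frac{204}{5} - 66\right)^{2} = \left(- \frac{126}{5}\right)^{2} = \frac{15876}{25} \approx 635.04$)
$G = - \frac{28019797}{7588024}$ ($G = -3 + \frac{-152675 + 362904}{-304156 + \frac{15876}{25}} = -3 + \frac{210229}{- \frac{7588024}{25}} = -3 + 210229 \left(- \frac{25}{7588024}\right) = -3 - \frac{5255725}{7588024} = - \frac{28019797}{7588024} \approx -3.6926$)
$- G = \left(-1\right) \left(- \frac{28019797}{7588024}\right) = \frac{28019797}{7588024}$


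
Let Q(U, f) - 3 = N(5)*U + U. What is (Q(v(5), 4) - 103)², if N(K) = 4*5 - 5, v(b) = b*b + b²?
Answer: 490000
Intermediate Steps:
v(b) = 2*b² (v(b) = b² + b² = 2*b²)
N(K) = 15 (N(K) = 20 - 5 = 15)
Q(U, f) = 3 + 16*U (Q(U, f) = 3 + (15*U + U) = 3 + 16*U)
(Q(v(5), 4) - 103)² = ((3 + 16*(2*5²)) - 103)² = ((3 + 16*(2*25)) - 103)² = ((3 + 16*50) - 103)² = ((3 + 800) - 103)² = (803 - 103)² = 700² = 490000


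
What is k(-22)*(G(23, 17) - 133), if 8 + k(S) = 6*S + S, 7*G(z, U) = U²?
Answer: 104004/7 ≈ 14858.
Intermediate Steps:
G(z, U) = U²/7
k(S) = -8 + 7*S (k(S) = -8 + (6*S + S) = -8 + 7*S)
k(-22)*(G(23, 17) - 133) = (-8 + 7*(-22))*((⅐)*17² - 133) = (-8 - 154)*((⅐)*289 - 133) = -162*(289/7 - 133) = -162*(-642/7) = 104004/7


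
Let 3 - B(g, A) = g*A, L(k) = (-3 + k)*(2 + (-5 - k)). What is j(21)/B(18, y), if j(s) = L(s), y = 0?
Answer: -144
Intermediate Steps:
L(k) = (-3 + k)*(-3 - k)
j(s) = 9 - s**2
B(g, A) = 3 - A*g (B(g, A) = 3 - g*A = 3 - A*g)
j(21)/B(18, y) = (9 - 1*21**2)/(3 - 1*0*18) = (9 - 1*441)/(3 + 0) = (9 - 441)/3 = -432*1/3 = -144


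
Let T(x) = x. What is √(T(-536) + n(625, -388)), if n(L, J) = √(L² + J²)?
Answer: √(-536 + √541169) ≈ 14.129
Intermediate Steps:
n(L, J) = √(J² + L²)
√(T(-536) + n(625, -388)) = √(-536 + √((-388)² + 625²)) = √(-536 + √(150544 + 390625)) = √(-536 + √541169)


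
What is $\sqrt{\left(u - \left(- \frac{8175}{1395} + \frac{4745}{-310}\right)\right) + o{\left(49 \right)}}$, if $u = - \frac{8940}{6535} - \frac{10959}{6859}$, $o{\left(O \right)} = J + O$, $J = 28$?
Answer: $\frac{\sqrt{762972885538746}}{2830962} \approx 9.7571$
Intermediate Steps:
$o{\left(O \right)} = 28 + O$
$u = - \frac{26587305}{8964713}$ ($u = \left(-8940\right) \frac{1}{6535} - \frac{10959}{6859} = - \frac{1788}{1307} - \frac{10959}{6859} = - \frac{26587305}{8964713} \approx -2.9658$)
$\sqrt{\left(u - \left(- \frac{8175}{1395} + \frac{4745}{-310}\right)\right) + o{\left(49 \right)}} = \sqrt{\left(- \frac{26587305}{8964713} - \left(- \frac{8175}{1395} + \frac{4745}{-310}\right)\right) + \left(28 + 49\right)} = \sqrt{\left(- \frac{26587305}{8964713} - \left(\left(-8175\right) \frac{1}{1395} + 4745 \left(- \frac{1}{310}\right)\right)\right) + 77} = \sqrt{\left(- \frac{26587305}{8964713} - \left(- \frac{545}{93} - \frac{949}{62}\right)\right) + 77} = \sqrt{\left(- \frac{26587305}{8964713} - - \frac{127}{6}\right) + 77} = \sqrt{\left(- \frac{26587305}{8964713} + \frac{127}{6}\right) + 77} = \sqrt{\frac{978994721}{53788278} + 77} = \sqrt{\frac{5120692127}{53788278}} = \frac{\sqrt{762972885538746}}{2830962}$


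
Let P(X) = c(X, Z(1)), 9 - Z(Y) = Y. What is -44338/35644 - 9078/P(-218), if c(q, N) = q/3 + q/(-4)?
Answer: 138330325/277514 ≈ 498.46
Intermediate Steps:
Z(Y) = 9 - Y
c(q, N) = q/12 (c(q, N) = q*(⅓) + q*(-¼) = q/3 - q/4 = q/12)
P(X) = X/12
-44338/35644 - 9078/P(-218) = -44338/35644 - 9078/((1/12)*(-218)) = -44338*1/35644 - 9078/(-109/6) = -3167/2546 - 9078*(-6/109) = -3167/2546 + 54468/109 = 138330325/277514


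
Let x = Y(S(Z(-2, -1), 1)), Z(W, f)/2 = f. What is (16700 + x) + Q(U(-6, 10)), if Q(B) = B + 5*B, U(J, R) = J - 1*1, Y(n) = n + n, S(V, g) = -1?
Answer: 16656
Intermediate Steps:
Z(W, f) = 2*f
Y(n) = 2*n
U(J, R) = -1 + J (U(J, R) = J - 1 = -1 + J)
Q(B) = 6*B
x = -2 (x = 2*(-1) = -2)
(16700 + x) + Q(U(-6, 10)) = (16700 - 2) + 6*(-1 - 6) = 16698 + 6*(-7) = 16698 - 42 = 16656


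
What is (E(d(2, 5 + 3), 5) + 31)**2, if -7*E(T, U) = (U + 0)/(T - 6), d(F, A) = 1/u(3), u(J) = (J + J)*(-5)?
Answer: 1554488329/1605289 ≈ 968.35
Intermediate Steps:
u(J) = -10*J (u(J) = (2*J)*(-5) = -10*J)
d(F, A) = -1/30 (d(F, A) = 1/(-10*3) = 1/(-30) = -1/30)
E(T, U) = -U/(7*(-6 + T)) (E(T, U) = -(U + 0)/(7*(T - 6)) = -U/(7*(-6 + T)))
(E(d(2, 5 + 3), 5) + 31)**2 = (-1*5/(-42 + 7*(-1/30)) + 31)**2 = (-1*5/(-42 - 7/30) + 31)**2 = (-1*5/(-1267/30) + 31)**2 = (-1*5*(-30/1267) + 31)**2 = (150/1267 + 31)**2 = (39427/1267)**2 = 1554488329/1605289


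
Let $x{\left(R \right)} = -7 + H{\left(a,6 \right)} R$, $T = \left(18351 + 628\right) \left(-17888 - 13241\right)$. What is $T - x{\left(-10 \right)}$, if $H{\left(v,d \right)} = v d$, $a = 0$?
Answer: $-590797284$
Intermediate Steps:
$H{\left(v,d \right)} = d v$
$T = -590797291$ ($T = 18979 \left(-31129\right) = -590797291$)
$x{\left(R \right)} = -7$ ($x{\left(R \right)} = -7 + 6 \cdot 0 R = -7 + 0 R = -7 + 0 = -7$)
$T - x{\left(-10 \right)} = -590797291 - -7 = -590797291 + 7 = -590797284$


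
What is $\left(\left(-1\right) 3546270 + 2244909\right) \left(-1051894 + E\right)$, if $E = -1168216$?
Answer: $2889164569710$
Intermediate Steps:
$\left(\left(-1\right) 3546270 + 2244909\right) \left(-1051894 + E\right) = \left(\left(-1\right) 3546270 + 2244909\right) \left(-1051894 - 1168216\right) = \left(-3546270 + 2244909\right) \left(-2220110\right) = \left(-1301361\right) \left(-2220110\right) = 2889164569710$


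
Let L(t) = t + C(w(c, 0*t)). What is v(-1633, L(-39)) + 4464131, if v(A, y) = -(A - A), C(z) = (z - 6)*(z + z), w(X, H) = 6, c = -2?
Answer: 4464131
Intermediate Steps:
C(z) = 2*z*(-6 + z) (C(z) = (-6 + z)*(2*z) = 2*z*(-6 + z))
L(t) = t (L(t) = t + 2*6*(-6 + 6) = t + 2*6*0 = t + 0 = t)
v(A, y) = 0 (v(A, y) = -1*0 = 0)
v(-1633, L(-39)) + 4464131 = 0 + 4464131 = 4464131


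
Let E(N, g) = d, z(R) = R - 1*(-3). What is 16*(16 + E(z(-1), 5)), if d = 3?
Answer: 304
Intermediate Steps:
z(R) = 3 + R (z(R) = R + 3 = 3 + R)
E(N, g) = 3
16*(16 + E(z(-1), 5)) = 16*(16 + 3) = 16*19 = 304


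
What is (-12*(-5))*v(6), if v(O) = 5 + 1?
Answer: 360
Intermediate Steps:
v(O) = 6
(-12*(-5))*v(6) = -12*(-5)*6 = 60*6 = 360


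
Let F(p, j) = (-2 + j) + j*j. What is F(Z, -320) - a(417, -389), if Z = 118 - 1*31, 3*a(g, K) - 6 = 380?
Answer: 305848/3 ≈ 1.0195e+5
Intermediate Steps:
a(g, K) = 386/3 (a(g, K) = 2 + (1/3)*380 = 2 + 380/3 = 386/3)
Z = 87 (Z = 118 - 31 = 87)
F(p, j) = -2 + j + j**2 (F(p, j) = (-2 + j) + j**2 = -2 + j + j**2)
F(Z, -320) - a(417, -389) = (-2 - 320 + (-320)**2) - 1*386/3 = (-2 - 320 + 102400) - 386/3 = 102078 - 386/3 = 305848/3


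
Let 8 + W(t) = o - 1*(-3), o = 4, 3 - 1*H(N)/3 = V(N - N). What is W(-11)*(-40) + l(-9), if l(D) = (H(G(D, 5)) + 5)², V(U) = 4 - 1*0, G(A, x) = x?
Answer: 44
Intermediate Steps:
V(U) = 4 (V(U) = 4 + 0 = 4)
H(N) = -3 (H(N) = 9 - 3*4 = 9 - 12 = -3)
l(D) = 4 (l(D) = (-3 + 5)² = 2² = 4)
W(t) = -1 (W(t) = -8 + (4 - 1*(-3)) = -8 + (4 + 3) = -8 + 7 = -1)
W(-11)*(-40) + l(-9) = -1*(-40) + 4 = 40 + 4 = 44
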